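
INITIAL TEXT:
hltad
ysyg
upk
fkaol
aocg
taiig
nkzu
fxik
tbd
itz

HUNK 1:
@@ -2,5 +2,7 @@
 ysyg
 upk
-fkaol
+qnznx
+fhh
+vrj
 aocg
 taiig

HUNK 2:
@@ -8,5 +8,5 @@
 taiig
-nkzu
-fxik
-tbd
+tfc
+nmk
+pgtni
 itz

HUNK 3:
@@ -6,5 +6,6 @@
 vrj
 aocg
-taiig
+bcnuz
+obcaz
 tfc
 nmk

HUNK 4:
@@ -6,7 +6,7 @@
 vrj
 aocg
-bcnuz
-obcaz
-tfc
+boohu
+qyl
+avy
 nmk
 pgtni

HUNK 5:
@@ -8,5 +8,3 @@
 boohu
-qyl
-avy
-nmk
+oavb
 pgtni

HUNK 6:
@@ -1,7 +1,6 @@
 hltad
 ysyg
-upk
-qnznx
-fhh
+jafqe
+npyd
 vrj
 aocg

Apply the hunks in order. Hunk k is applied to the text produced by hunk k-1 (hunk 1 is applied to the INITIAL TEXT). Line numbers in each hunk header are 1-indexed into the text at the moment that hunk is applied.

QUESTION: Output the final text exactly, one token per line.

Hunk 1: at line 2 remove [fkaol] add [qnznx,fhh,vrj] -> 12 lines: hltad ysyg upk qnznx fhh vrj aocg taiig nkzu fxik tbd itz
Hunk 2: at line 8 remove [nkzu,fxik,tbd] add [tfc,nmk,pgtni] -> 12 lines: hltad ysyg upk qnznx fhh vrj aocg taiig tfc nmk pgtni itz
Hunk 3: at line 6 remove [taiig] add [bcnuz,obcaz] -> 13 lines: hltad ysyg upk qnznx fhh vrj aocg bcnuz obcaz tfc nmk pgtni itz
Hunk 4: at line 6 remove [bcnuz,obcaz,tfc] add [boohu,qyl,avy] -> 13 lines: hltad ysyg upk qnznx fhh vrj aocg boohu qyl avy nmk pgtni itz
Hunk 5: at line 8 remove [qyl,avy,nmk] add [oavb] -> 11 lines: hltad ysyg upk qnznx fhh vrj aocg boohu oavb pgtni itz
Hunk 6: at line 1 remove [upk,qnznx,fhh] add [jafqe,npyd] -> 10 lines: hltad ysyg jafqe npyd vrj aocg boohu oavb pgtni itz

Answer: hltad
ysyg
jafqe
npyd
vrj
aocg
boohu
oavb
pgtni
itz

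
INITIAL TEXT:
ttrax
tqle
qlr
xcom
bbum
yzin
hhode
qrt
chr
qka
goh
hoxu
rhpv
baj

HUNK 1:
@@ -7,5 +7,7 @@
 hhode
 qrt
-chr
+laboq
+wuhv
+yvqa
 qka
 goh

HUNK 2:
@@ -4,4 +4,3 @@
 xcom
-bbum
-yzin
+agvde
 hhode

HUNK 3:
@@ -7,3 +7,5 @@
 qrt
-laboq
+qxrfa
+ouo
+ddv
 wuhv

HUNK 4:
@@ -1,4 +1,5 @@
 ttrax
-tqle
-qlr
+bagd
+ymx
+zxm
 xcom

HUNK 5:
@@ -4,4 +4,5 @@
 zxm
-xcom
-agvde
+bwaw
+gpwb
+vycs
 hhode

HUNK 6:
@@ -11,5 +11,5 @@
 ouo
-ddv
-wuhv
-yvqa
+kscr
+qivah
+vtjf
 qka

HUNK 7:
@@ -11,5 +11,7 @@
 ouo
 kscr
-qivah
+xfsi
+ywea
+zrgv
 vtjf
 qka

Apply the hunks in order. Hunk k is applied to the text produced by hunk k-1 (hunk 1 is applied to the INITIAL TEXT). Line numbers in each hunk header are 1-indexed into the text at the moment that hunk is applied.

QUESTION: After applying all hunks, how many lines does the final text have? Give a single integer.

Answer: 21

Derivation:
Hunk 1: at line 7 remove [chr] add [laboq,wuhv,yvqa] -> 16 lines: ttrax tqle qlr xcom bbum yzin hhode qrt laboq wuhv yvqa qka goh hoxu rhpv baj
Hunk 2: at line 4 remove [bbum,yzin] add [agvde] -> 15 lines: ttrax tqle qlr xcom agvde hhode qrt laboq wuhv yvqa qka goh hoxu rhpv baj
Hunk 3: at line 7 remove [laboq] add [qxrfa,ouo,ddv] -> 17 lines: ttrax tqle qlr xcom agvde hhode qrt qxrfa ouo ddv wuhv yvqa qka goh hoxu rhpv baj
Hunk 4: at line 1 remove [tqle,qlr] add [bagd,ymx,zxm] -> 18 lines: ttrax bagd ymx zxm xcom agvde hhode qrt qxrfa ouo ddv wuhv yvqa qka goh hoxu rhpv baj
Hunk 5: at line 4 remove [xcom,agvde] add [bwaw,gpwb,vycs] -> 19 lines: ttrax bagd ymx zxm bwaw gpwb vycs hhode qrt qxrfa ouo ddv wuhv yvqa qka goh hoxu rhpv baj
Hunk 6: at line 11 remove [ddv,wuhv,yvqa] add [kscr,qivah,vtjf] -> 19 lines: ttrax bagd ymx zxm bwaw gpwb vycs hhode qrt qxrfa ouo kscr qivah vtjf qka goh hoxu rhpv baj
Hunk 7: at line 11 remove [qivah] add [xfsi,ywea,zrgv] -> 21 lines: ttrax bagd ymx zxm bwaw gpwb vycs hhode qrt qxrfa ouo kscr xfsi ywea zrgv vtjf qka goh hoxu rhpv baj
Final line count: 21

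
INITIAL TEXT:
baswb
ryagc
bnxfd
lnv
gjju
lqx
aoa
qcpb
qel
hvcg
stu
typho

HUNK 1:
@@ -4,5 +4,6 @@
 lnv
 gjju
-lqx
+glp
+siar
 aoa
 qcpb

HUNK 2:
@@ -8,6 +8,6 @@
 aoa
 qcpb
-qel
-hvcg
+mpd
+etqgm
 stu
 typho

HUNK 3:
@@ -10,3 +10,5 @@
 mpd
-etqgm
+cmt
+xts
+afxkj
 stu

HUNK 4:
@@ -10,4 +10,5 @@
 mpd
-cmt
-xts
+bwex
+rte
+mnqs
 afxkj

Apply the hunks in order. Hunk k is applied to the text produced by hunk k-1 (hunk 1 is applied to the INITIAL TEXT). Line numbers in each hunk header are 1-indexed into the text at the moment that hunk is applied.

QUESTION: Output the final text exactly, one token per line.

Hunk 1: at line 4 remove [lqx] add [glp,siar] -> 13 lines: baswb ryagc bnxfd lnv gjju glp siar aoa qcpb qel hvcg stu typho
Hunk 2: at line 8 remove [qel,hvcg] add [mpd,etqgm] -> 13 lines: baswb ryagc bnxfd lnv gjju glp siar aoa qcpb mpd etqgm stu typho
Hunk 3: at line 10 remove [etqgm] add [cmt,xts,afxkj] -> 15 lines: baswb ryagc bnxfd lnv gjju glp siar aoa qcpb mpd cmt xts afxkj stu typho
Hunk 4: at line 10 remove [cmt,xts] add [bwex,rte,mnqs] -> 16 lines: baswb ryagc bnxfd lnv gjju glp siar aoa qcpb mpd bwex rte mnqs afxkj stu typho

Answer: baswb
ryagc
bnxfd
lnv
gjju
glp
siar
aoa
qcpb
mpd
bwex
rte
mnqs
afxkj
stu
typho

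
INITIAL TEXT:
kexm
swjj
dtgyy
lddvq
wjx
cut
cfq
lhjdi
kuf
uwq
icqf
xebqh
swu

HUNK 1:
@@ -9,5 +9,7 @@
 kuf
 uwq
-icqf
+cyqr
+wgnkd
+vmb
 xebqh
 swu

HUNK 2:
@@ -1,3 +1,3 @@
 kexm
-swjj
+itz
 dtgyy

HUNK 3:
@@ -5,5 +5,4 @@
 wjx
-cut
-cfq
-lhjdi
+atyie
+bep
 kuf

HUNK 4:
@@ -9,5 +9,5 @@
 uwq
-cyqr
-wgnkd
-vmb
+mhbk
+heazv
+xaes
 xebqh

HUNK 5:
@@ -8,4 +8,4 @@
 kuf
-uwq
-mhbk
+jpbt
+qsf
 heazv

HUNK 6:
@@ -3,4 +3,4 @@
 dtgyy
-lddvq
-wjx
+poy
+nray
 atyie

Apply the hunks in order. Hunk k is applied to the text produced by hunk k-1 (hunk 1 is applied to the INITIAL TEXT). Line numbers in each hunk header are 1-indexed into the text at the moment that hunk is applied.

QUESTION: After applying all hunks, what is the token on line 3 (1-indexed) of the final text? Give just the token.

Hunk 1: at line 9 remove [icqf] add [cyqr,wgnkd,vmb] -> 15 lines: kexm swjj dtgyy lddvq wjx cut cfq lhjdi kuf uwq cyqr wgnkd vmb xebqh swu
Hunk 2: at line 1 remove [swjj] add [itz] -> 15 lines: kexm itz dtgyy lddvq wjx cut cfq lhjdi kuf uwq cyqr wgnkd vmb xebqh swu
Hunk 3: at line 5 remove [cut,cfq,lhjdi] add [atyie,bep] -> 14 lines: kexm itz dtgyy lddvq wjx atyie bep kuf uwq cyqr wgnkd vmb xebqh swu
Hunk 4: at line 9 remove [cyqr,wgnkd,vmb] add [mhbk,heazv,xaes] -> 14 lines: kexm itz dtgyy lddvq wjx atyie bep kuf uwq mhbk heazv xaes xebqh swu
Hunk 5: at line 8 remove [uwq,mhbk] add [jpbt,qsf] -> 14 lines: kexm itz dtgyy lddvq wjx atyie bep kuf jpbt qsf heazv xaes xebqh swu
Hunk 6: at line 3 remove [lddvq,wjx] add [poy,nray] -> 14 lines: kexm itz dtgyy poy nray atyie bep kuf jpbt qsf heazv xaes xebqh swu
Final line 3: dtgyy

Answer: dtgyy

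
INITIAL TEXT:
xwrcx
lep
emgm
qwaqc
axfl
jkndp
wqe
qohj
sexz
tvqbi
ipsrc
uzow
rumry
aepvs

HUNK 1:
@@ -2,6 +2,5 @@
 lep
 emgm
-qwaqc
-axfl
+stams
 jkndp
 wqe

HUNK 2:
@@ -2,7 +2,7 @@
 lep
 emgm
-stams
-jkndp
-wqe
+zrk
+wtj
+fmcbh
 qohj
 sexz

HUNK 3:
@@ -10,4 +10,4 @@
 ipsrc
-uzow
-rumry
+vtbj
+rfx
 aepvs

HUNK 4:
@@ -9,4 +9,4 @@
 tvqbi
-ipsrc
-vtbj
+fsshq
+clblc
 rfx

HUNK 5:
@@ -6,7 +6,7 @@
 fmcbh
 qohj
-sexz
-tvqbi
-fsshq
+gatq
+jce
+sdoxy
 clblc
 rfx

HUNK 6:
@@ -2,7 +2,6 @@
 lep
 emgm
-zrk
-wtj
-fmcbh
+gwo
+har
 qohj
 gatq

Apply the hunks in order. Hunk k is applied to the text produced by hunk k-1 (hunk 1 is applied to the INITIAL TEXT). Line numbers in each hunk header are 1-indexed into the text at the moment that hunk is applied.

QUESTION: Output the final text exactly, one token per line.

Answer: xwrcx
lep
emgm
gwo
har
qohj
gatq
jce
sdoxy
clblc
rfx
aepvs

Derivation:
Hunk 1: at line 2 remove [qwaqc,axfl] add [stams] -> 13 lines: xwrcx lep emgm stams jkndp wqe qohj sexz tvqbi ipsrc uzow rumry aepvs
Hunk 2: at line 2 remove [stams,jkndp,wqe] add [zrk,wtj,fmcbh] -> 13 lines: xwrcx lep emgm zrk wtj fmcbh qohj sexz tvqbi ipsrc uzow rumry aepvs
Hunk 3: at line 10 remove [uzow,rumry] add [vtbj,rfx] -> 13 lines: xwrcx lep emgm zrk wtj fmcbh qohj sexz tvqbi ipsrc vtbj rfx aepvs
Hunk 4: at line 9 remove [ipsrc,vtbj] add [fsshq,clblc] -> 13 lines: xwrcx lep emgm zrk wtj fmcbh qohj sexz tvqbi fsshq clblc rfx aepvs
Hunk 5: at line 6 remove [sexz,tvqbi,fsshq] add [gatq,jce,sdoxy] -> 13 lines: xwrcx lep emgm zrk wtj fmcbh qohj gatq jce sdoxy clblc rfx aepvs
Hunk 6: at line 2 remove [zrk,wtj,fmcbh] add [gwo,har] -> 12 lines: xwrcx lep emgm gwo har qohj gatq jce sdoxy clblc rfx aepvs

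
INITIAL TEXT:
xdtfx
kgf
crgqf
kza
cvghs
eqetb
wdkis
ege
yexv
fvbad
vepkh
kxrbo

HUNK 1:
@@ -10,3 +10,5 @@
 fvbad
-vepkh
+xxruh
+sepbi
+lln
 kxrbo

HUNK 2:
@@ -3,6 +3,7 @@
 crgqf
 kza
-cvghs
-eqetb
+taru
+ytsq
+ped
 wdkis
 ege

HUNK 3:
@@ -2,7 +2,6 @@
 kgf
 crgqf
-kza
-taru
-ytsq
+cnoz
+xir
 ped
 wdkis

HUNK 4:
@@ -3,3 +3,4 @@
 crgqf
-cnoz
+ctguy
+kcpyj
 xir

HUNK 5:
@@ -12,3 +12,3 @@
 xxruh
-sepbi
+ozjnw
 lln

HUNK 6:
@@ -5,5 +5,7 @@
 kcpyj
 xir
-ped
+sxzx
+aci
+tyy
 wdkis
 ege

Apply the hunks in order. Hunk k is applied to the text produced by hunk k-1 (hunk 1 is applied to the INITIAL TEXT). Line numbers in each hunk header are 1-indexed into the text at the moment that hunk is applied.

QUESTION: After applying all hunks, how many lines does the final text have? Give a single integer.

Hunk 1: at line 10 remove [vepkh] add [xxruh,sepbi,lln] -> 14 lines: xdtfx kgf crgqf kza cvghs eqetb wdkis ege yexv fvbad xxruh sepbi lln kxrbo
Hunk 2: at line 3 remove [cvghs,eqetb] add [taru,ytsq,ped] -> 15 lines: xdtfx kgf crgqf kza taru ytsq ped wdkis ege yexv fvbad xxruh sepbi lln kxrbo
Hunk 3: at line 2 remove [kza,taru,ytsq] add [cnoz,xir] -> 14 lines: xdtfx kgf crgqf cnoz xir ped wdkis ege yexv fvbad xxruh sepbi lln kxrbo
Hunk 4: at line 3 remove [cnoz] add [ctguy,kcpyj] -> 15 lines: xdtfx kgf crgqf ctguy kcpyj xir ped wdkis ege yexv fvbad xxruh sepbi lln kxrbo
Hunk 5: at line 12 remove [sepbi] add [ozjnw] -> 15 lines: xdtfx kgf crgqf ctguy kcpyj xir ped wdkis ege yexv fvbad xxruh ozjnw lln kxrbo
Hunk 6: at line 5 remove [ped] add [sxzx,aci,tyy] -> 17 lines: xdtfx kgf crgqf ctguy kcpyj xir sxzx aci tyy wdkis ege yexv fvbad xxruh ozjnw lln kxrbo
Final line count: 17

Answer: 17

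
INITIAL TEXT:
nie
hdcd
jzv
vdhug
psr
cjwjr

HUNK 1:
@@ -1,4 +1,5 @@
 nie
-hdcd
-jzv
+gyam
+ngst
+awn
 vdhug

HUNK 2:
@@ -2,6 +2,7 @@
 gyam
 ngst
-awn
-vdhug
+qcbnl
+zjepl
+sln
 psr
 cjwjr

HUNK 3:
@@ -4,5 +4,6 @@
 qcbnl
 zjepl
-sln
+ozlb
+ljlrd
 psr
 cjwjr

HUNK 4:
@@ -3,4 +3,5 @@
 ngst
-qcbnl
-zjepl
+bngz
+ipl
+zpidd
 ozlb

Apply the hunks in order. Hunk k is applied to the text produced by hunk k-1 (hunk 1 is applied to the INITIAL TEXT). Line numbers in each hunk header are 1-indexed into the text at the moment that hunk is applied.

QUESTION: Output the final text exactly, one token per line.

Hunk 1: at line 1 remove [hdcd,jzv] add [gyam,ngst,awn] -> 7 lines: nie gyam ngst awn vdhug psr cjwjr
Hunk 2: at line 2 remove [awn,vdhug] add [qcbnl,zjepl,sln] -> 8 lines: nie gyam ngst qcbnl zjepl sln psr cjwjr
Hunk 3: at line 4 remove [sln] add [ozlb,ljlrd] -> 9 lines: nie gyam ngst qcbnl zjepl ozlb ljlrd psr cjwjr
Hunk 4: at line 3 remove [qcbnl,zjepl] add [bngz,ipl,zpidd] -> 10 lines: nie gyam ngst bngz ipl zpidd ozlb ljlrd psr cjwjr

Answer: nie
gyam
ngst
bngz
ipl
zpidd
ozlb
ljlrd
psr
cjwjr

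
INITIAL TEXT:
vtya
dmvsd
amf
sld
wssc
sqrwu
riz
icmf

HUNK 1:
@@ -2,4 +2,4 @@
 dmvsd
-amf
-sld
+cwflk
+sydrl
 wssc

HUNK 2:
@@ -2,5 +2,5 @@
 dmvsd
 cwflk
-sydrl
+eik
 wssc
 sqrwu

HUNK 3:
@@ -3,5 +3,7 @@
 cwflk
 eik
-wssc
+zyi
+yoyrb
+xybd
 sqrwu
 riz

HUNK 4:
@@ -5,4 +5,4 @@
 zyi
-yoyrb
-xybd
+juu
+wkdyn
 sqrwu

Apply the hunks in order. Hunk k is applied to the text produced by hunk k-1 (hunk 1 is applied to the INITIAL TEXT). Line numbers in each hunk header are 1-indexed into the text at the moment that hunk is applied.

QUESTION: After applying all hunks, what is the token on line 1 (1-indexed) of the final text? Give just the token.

Answer: vtya

Derivation:
Hunk 1: at line 2 remove [amf,sld] add [cwflk,sydrl] -> 8 lines: vtya dmvsd cwflk sydrl wssc sqrwu riz icmf
Hunk 2: at line 2 remove [sydrl] add [eik] -> 8 lines: vtya dmvsd cwflk eik wssc sqrwu riz icmf
Hunk 3: at line 3 remove [wssc] add [zyi,yoyrb,xybd] -> 10 lines: vtya dmvsd cwflk eik zyi yoyrb xybd sqrwu riz icmf
Hunk 4: at line 5 remove [yoyrb,xybd] add [juu,wkdyn] -> 10 lines: vtya dmvsd cwflk eik zyi juu wkdyn sqrwu riz icmf
Final line 1: vtya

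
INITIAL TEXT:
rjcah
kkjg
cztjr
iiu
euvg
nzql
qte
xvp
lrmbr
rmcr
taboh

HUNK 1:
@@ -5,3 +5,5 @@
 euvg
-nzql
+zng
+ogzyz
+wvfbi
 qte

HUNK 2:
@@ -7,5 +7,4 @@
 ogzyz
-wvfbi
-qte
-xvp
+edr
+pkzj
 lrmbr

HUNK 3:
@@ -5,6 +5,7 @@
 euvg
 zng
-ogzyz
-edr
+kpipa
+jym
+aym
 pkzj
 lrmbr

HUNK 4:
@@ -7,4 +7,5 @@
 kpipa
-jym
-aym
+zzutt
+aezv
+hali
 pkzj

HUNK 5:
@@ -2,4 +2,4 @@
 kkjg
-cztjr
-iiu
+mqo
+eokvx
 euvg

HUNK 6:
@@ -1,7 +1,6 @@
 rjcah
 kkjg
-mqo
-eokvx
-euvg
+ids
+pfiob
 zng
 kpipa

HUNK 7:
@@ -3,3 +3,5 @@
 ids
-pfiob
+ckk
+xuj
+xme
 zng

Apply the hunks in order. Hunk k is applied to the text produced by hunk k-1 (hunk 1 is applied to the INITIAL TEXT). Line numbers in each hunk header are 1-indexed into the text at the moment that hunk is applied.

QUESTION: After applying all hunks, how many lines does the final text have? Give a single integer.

Answer: 15

Derivation:
Hunk 1: at line 5 remove [nzql] add [zng,ogzyz,wvfbi] -> 13 lines: rjcah kkjg cztjr iiu euvg zng ogzyz wvfbi qte xvp lrmbr rmcr taboh
Hunk 2: at line 7 remove [wvfbi,qte,xvp] add [edr,pkzj] -> 12 lines: rjcah kkjg cztjr iiu euvg zng ogzyz edr pkzj lrmbr rmcr taboh
Hunk 3: at line 5 remove [ogzyz,edr] add [kpipa,jym,aym] -> 13 lines: rjcah kkjg cztjr iiu euvg zng kpipa jym aym pkzj lrmbr rmcr taboh
Hunk 4: at line 7 remove [jym,aym] add [zzutt,aezv,hali] -> 14 lines: rjcah kkjg cztjr iiu euvg zng kpipa zzutt aezv hali pkzj lrmbr rmcr taboh
Hunk 5: at line 2 remove [cztjr,iiu] add [mqo,eokvx] -> 14 lines: rjcah kkjg mqo eokvx euvg zng kpipa zzutt aezv hali pkzj lrmbr rmcr taboh
Hunk 6: at line 1 remove [mqo,eokvx,euvg] add [ids,pfiob] -> 13 lines: rjcah kkjg ids pfiob zng kpipa zzutt aezv hali pkzj lrmbr rmcr taboh
Hunk 7: at line 3 remove [pfiob] add [ckk,xuj,xme] -> 15 lines: rjcah kkjg ids ckk xuj xme zng kpipa zzutt aezv hali pkzj lrmbr rmcr taboh
Final line count: 15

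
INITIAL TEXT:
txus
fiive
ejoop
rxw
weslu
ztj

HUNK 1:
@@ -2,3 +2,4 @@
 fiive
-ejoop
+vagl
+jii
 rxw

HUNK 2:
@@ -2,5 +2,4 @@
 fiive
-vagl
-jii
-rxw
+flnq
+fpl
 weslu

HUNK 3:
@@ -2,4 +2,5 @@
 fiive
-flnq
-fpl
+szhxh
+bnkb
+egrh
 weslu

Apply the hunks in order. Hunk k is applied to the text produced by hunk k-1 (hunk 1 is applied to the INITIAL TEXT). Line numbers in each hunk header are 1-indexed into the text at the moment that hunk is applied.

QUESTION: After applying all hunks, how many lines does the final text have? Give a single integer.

Answer: 7

Derivation:
Hunk 1: at line 2 remove [ejoop] add [vagl,jii] -> 7 lines: txus fiive vagl jii rxw weslu ztj
Hunk 2: at line 2 remove [vagl,jii,rxw] add [flnq,fpl] -> 6 lines: txus fiive flnq fpl weslu ztj
Hunk 3: at line 2 remove [flnq,fpl] add [szhxh,bnkb,egrh] -> 7 lines: txus fiive szhxh bnkb egrh weslu ztj
Final line count: 7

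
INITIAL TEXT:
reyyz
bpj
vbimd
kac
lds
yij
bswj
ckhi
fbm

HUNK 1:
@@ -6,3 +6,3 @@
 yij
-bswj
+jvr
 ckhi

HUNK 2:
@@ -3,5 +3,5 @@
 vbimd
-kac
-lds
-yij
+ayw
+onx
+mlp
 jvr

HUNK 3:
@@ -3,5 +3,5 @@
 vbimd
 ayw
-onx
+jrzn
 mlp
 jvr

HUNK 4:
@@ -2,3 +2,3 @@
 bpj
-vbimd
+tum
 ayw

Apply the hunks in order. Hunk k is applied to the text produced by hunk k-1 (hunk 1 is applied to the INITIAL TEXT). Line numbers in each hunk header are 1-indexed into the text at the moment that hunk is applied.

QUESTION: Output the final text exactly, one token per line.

Answer: reyyz
bpj
tum
ayw
jrzn
mlp
jvr
ckhi
fbm

Derivation:
Hunk 1: at line 6 remove [bswj] add [jvr] -> 9 lines: reyyz bpj vbimd kac lds yij jvr ckhi fbm
Hunk 2: at line 3 remove [kac,lds,yij] add [ayw,onx,mlp] -> 9 lines: reyyz bpj vbimd ayw onx mlp jvr ckhi fbm
Hunk 3: at line 3 remove [onx] add [jrzn] -> 9 lines: reyyz bpj vbimd ayw jrzn mlp jvr ckhi fbm
Hunk 4: at line 2 remove [vbimd] add [tum] -> 9 lines: reyyz bpj tum ayw jrzn mlp jvr ckhi fbm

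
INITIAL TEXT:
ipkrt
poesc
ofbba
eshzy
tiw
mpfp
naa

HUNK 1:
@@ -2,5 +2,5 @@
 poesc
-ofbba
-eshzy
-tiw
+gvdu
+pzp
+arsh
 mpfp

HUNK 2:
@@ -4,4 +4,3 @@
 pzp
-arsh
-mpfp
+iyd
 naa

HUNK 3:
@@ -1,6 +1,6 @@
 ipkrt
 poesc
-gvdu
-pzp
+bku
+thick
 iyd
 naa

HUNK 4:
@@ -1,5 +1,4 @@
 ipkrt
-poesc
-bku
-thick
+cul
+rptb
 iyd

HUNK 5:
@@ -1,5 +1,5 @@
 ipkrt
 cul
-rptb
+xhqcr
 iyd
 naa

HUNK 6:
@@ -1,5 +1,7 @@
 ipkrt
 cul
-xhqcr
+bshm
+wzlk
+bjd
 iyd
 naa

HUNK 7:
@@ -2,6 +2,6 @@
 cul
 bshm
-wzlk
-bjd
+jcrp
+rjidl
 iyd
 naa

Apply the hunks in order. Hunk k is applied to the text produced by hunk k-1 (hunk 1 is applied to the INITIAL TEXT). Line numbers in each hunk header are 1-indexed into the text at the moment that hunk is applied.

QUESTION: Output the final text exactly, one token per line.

Hunk 1: at line 2 remove [ofbba,eshzy,tiw] add [gvdu,pzp,arsh] -> 7 lines: ipkrt poesc gvdu pzp arsh mpfp naa
Hunk 2: at line 4 remove [arsh,mpfp] add [iyd] -> 6 lines: ipkrt poesc gvdu pzp iyd naa
Hunk 3: at line 1 remove [gvdu,pzp] add [bku,thick] -> 6 lines: ipkrt poesc bku thick iyd naa
Hunk 4: at line 1 remove [poesc,bku,thick] add [cul,rptb] -> 5 lines: ipkrt cul rptb iyd naa
Hunk 5: at line 1 remove [rptb] add [xhqcr] -> 5 lines: ipkrt cul xhqcr iyd naa
Hunk 6: at line 1 remove [xhqcr] add [bshm,wzlk,bjd] -> 7 lines: ipkrt cul bshm wzlk bjd iyd naa
Hunk 7: at line 2 remove [wzlk,bjd] add [jcrp,rjidl] -> 7 lines: ipkrt cul bshm jcrp rjidl iyd naa

Answer: ipkrt
cul
bshm
jcrp
rjidl
iyd
naa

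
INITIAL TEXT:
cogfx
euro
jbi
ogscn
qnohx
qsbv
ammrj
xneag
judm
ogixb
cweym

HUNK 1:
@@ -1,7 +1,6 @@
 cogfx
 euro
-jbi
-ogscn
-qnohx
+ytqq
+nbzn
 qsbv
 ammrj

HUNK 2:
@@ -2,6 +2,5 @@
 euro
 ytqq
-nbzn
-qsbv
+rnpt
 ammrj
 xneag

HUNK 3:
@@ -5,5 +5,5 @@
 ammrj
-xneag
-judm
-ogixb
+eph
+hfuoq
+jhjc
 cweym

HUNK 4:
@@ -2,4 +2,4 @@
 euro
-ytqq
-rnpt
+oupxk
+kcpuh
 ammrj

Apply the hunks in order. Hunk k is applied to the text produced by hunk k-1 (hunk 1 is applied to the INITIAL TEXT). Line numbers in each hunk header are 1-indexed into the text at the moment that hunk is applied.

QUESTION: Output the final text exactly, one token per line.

Answer: cogfx
euro
oupxk
kcpuh
ammrj
eph
hfuoq
jhjc
cweym

Derivation:
Hunk 1: at line 1 remove [jbi,ogscn,qnohx] add [ytqq,nbzn] -> 10 lines: cogfx euro ytqq nbzn qsbv ammrj xneag judm ogixb cweym
Hunk 2: at line 2 remove [nbzn,qsbv] add [rnpt] -> 9 lines: cogfx euro ytqq rnpt ammrj xneag judm ogixb cweym
Hunk 3: at line 5 remove [xneag,judm,ogixb] add [eph,hfuoq,jhjc] -> 9 lines: cogfx euro ytqq rnpt ammrj eph hfuoq jhjc cweym
Hunk 4: at line 2 remove [ytqq,rnpt] add [oupxk,kcpuh] -> 9 lines: cogfx euro oupxk kcpuh ammrj eph hfuoq jhjc cweym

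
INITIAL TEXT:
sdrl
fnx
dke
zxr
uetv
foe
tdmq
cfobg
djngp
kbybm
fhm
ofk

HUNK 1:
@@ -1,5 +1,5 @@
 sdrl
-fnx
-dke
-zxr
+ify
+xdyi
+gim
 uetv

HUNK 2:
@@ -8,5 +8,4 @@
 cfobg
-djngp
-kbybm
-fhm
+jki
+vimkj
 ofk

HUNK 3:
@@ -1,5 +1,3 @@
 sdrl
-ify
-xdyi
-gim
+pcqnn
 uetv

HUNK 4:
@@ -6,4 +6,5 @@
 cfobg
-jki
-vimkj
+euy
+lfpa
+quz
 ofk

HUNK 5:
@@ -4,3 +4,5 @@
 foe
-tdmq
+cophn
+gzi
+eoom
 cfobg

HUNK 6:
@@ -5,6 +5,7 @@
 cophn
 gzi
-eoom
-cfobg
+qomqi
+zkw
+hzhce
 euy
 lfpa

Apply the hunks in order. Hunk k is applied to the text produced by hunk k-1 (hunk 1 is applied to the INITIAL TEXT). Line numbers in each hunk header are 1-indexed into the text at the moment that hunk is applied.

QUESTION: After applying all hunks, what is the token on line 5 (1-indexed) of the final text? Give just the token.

Hunk 1: at line 1 remove [fnx,dke,zxr] add [ify,xdyi,gim] -> 12 lines: sdrl ify xdyi gim uetv foe tdmq cfobg djngp kbybm fhm ofk
Hunk 2: at line 8 remove [djngp,kbybm,fhm] add [jki,vimkj] -> 11 lines: sdrl ify xdyi gim uetv foe tdmq cfobg jki vimkj ofk
Hunk 3: at line 1 remove [ify,xdyi,gim] add [pcqnn] -> 9 lines: sdrl pcqnn uetv foe tdmq cfobg jki vimkj ofk
Hunk 4: at line 6 remove [jki,vimkj] add [euy,lfpa,quz] -> 10 lines: sdrl pcqnn uetv foe tdmq cfobg euy lfpa quz ofk
Hunk 5: at line 4 remove [tdmq] add [cophn,gzi,eoom] -> 12 lines: sdrl pcqnn uetv foe cophn gzi eoom cfobg euy lfpa quz ofk
Hunk 6: at line 5 remove [eoom,cfobg] add [qomqi,zkw,hzhce] -> 13 lines: sdrl pcqnn uetv foe cophn gzi qomqi zkw hzhce euy lfpa quz ofk
Final line 5: cophn

Answer: cophn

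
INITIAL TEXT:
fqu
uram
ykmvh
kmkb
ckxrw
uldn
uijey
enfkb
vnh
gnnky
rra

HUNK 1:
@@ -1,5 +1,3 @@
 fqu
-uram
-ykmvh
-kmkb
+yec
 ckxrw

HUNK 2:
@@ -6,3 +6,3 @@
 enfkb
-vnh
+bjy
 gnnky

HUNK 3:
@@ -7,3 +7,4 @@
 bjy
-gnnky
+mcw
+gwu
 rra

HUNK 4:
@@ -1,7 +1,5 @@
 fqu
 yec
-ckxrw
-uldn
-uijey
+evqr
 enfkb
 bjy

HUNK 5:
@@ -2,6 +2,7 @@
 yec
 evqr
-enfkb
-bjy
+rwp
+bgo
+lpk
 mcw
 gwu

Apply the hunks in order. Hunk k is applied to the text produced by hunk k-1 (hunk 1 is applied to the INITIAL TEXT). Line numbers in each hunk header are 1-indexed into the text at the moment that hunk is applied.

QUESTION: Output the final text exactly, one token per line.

Answer: fqu
yec
evqr
rwp
bgo
lpk
mcw
gwu
rra

Derivation:
Hunk 1: at line 1 remove [uram,ykmvh,kmkb] add [yec] -> 9 lines: fqu yec ckxrw uldn uijey enfkb vnh gnnky rra
Hunk 2: at line 6 remove [vnh] add [bjy] -> 9 lines: fqu yec ckxrw uldn uijey enfkb bjy gnnky rra
Hunk 3: at line 7 remove [gnnky] add [mcw,gwu] -> 10 lines: fqu yec ckxrw uldn uijey enfkb bjy mcw gwu rra
Hunk 4: at line 1 remove [ckxrw,uldn,uijey] add [evqr] -> 8 lines: fqu yec evqr enfkb bjy mcw gwu rra
Hunk 5: at line 2 remove [enfkb,bjy] add [rwp,bgo,lpk] -> 9 lines: fqu yec evqr rwp bgo lpk mcw gwu rra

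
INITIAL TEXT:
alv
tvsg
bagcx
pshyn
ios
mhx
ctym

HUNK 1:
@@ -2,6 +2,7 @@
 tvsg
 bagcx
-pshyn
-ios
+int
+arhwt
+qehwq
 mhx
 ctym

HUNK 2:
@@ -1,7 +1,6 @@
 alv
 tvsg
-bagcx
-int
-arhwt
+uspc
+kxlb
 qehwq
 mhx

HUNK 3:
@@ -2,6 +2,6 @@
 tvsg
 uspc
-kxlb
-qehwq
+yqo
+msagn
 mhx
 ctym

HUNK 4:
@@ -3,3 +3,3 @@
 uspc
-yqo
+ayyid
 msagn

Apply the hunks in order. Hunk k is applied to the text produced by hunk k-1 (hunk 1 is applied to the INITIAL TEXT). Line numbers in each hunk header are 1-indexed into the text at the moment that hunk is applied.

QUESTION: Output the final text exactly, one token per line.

Hunk 1: at line 2 remove [pshyn,ios] add [int,arhwt,qehwq] -> 8 lines: alv tvsg bagcx int arhwt qehwq mhx ctym
Hunk 2: at line 1 remove [bagcx,int,arhwt] add [uspc,kxlb] -> 7 lines: alv tvsg uspc kxlb qehwq mhx ctym
Hunk 3: at line 2 remove [kxlb,qehwq] add [yqo,msagn] -> 7 lines: alv tvsg uspc yqo msagn mhx ctym
Hunk 4: at line 3 remove [yqo] add [ayyid] -> 7 lines: alv tvsg uspc ayyid msagn mhx ctym

Answer: alv
tvsg
uspc
ayyid
msagn
mhx
ctym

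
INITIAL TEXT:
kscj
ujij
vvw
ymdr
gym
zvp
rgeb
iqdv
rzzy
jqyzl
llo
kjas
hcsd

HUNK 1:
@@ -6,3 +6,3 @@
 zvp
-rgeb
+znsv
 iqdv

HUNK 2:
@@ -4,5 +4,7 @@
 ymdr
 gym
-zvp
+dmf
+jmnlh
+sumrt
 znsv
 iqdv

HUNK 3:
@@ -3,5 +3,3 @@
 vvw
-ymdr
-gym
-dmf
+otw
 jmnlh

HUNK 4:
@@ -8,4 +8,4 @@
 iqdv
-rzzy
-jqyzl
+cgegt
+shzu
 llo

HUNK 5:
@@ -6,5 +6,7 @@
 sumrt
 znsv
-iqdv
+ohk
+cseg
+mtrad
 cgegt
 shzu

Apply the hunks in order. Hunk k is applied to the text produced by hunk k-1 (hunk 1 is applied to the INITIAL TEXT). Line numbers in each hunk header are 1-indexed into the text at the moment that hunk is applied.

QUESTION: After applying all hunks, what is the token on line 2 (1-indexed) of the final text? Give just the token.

Answer: ujij

Derivation:
Hunk 1: at line 6 remove [rgeb] add [znsv] -> 13 lines: kscj ujij vvw ymdr gym zvp znsv iqdv rzzy jqyzl llo kjas hcsd
Hunk 2: at line 4 remove [zvp] add [dmf,jmnlh,sumrt] -> 15 lines: kscj ujij vvw ymdr gym dmf jmnlh sumrt znsv iqdv rzzy jqyzl llo kjas hcsd
Hunk 3: at line 3 remove [ymdr,gym,dmf] add [otw] -> 13 lines: kscj ujij vvw otw jmnlh sumrt znsv iqdv rzzy jqyzl llo kjas hcsd
Hunk 4: at line 8 remove [rzzy,jqyzl] add [cgegt,shzu] -> 13 lines: kscj ujij vvw otw jmnlh sumrt znsv iqdv cgegt shzu llo kjas hcsd
Hunk 5: at line 6 remove [iqdv] add [ohk,cseg,mtrad] -> 15 lines: kscj ujij vvw otw jmnlh sumrt znsv ohk cseg mtrad cgegt shzu llo kjas hcsd
Final line 2: ujij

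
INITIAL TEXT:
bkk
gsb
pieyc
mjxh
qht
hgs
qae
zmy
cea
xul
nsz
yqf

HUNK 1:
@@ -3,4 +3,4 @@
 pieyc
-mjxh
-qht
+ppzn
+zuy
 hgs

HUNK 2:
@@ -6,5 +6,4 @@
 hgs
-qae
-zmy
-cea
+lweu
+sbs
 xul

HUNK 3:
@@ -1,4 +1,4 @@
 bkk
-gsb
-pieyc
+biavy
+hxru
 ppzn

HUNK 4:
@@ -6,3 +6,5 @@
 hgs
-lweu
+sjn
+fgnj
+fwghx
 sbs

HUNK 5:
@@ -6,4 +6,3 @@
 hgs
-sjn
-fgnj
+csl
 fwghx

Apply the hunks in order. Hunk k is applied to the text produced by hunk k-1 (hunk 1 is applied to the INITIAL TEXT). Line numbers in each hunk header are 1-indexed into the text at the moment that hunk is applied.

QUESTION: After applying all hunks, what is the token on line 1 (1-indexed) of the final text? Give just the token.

Hunk 1: at line 3 remove [mjxh,qht] add [ppzn,zuy] -> 12 lines: bkk gsb pieyc ppzn zuy hgs qae zmy cea xul nsz yqf
Hunk 2: at line 6 remove [qae,zmy,cea] add [lweu,sbs] -> 11 lines: bkk gsb pieyc ppzn zuy hgs lweu sbs xul nsz yqf
Hunk 3: at line 1 remove [gsb,pieyc] add [biavy,hxru] -> 11 lines: bkk biavy hxru ppzn zuy hgs lweu sbs xul nsz yqf
Hunk 4: at line 6 remove [lweu] add [sjn,fgnj,fwghx] -> 13 lines: bkk biavy hxru ppzn zuy hgs sjn fgnj fwghx sbs xul nsz yqf
Hunk 5: at line 6 remove [sjn,fgnj] add [csl] -> 12 lines: bkk biavy hxru ppzn zuy hgs csl fwghx sbs xul nsz yqf
Final line 1: bkk

Answer: bkk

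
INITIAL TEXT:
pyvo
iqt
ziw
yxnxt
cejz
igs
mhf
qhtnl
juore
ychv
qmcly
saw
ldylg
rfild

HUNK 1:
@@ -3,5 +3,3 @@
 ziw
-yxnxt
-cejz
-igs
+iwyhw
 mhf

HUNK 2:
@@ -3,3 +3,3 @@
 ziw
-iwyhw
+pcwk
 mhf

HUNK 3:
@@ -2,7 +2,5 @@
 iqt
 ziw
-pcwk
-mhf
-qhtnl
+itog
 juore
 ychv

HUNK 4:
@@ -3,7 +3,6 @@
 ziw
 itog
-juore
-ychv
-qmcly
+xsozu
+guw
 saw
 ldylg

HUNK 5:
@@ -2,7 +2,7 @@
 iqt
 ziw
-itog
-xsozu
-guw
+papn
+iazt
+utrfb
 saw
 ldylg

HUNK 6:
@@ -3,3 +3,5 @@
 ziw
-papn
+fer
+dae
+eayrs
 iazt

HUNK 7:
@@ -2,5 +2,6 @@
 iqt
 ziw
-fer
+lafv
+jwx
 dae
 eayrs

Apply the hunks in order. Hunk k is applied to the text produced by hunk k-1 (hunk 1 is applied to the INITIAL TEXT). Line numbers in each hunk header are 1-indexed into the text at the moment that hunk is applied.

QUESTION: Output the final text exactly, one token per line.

Hunk 1: at line 3 remove [yxnxt,cejz,igs] add [iwyhw] -> 12 lines: pyvo iqt ziw iwyhw mhf qhtnl juore ychv qmcly saw ldylg rfild
Hunk 2: at line 3 remove [iwyhw] add [pcwk] -> 12 lines: pyvo iqt ziw pcwk mhf qhtnl juore ychv qmcly saw ldylg rfild
Hunk 3: at line 2 remove [pcwk,mhf,qhtnl] add [itog] -> 10 lines: pyvo iqt ziw itog juore ychv qmcly saw ldylg rfild
Hunk 4: at line 3 remove [juore,ychv,qmcly] add [xsozu,guw] -> 9 lines: pyvo iqt ziw itog xsozu guw saw ldylg rfild
Hunk 5: at line 2 remove [itog,xsozu,guw] add [papn,iazt,utrfb] -> 9 lines: pyvo iqt ziw papn iazt utrfb saw ldylg rfild
Hunk 6: at line 3 remove [papn] add [fer,dae,eayrs] -> 11 lines: pyvo iqt ziw fer dae eayrs iazt utrfb saw ldylg rfild
Hunk 7: at line 2 remove [fer] add [lafv,jwx] -> 12 lines: pyvo iqt ziw lafv jwx dae eayrs iazt utrfb saw ldylg rfild

Answer: pyvo
iqt
ziw
lafv
jwx
dae
eayrs
iazt
utrfb
saw
ldylg
rfild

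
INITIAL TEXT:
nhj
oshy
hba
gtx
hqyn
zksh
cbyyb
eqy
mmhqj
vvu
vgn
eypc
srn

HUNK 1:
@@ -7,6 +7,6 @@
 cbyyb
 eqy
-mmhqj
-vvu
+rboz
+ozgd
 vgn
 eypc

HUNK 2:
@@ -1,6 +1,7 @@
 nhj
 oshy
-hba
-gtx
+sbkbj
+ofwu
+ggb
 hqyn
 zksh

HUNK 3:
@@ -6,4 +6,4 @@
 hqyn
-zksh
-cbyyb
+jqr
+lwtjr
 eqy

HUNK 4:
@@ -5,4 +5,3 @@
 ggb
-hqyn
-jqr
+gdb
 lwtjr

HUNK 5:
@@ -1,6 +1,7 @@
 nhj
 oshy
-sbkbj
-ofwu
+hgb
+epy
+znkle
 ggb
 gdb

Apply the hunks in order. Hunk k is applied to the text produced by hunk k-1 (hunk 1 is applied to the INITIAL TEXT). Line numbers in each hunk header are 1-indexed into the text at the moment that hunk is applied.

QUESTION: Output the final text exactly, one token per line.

Hunk 1: at line 7 remove [mmhqj,vvu] add [rboz,ozgd] -> 13 lines: nhj oshy hba gtx hqyn zksh cbyyb eqy rboz ozgd vgn eypc srn
Hunk 2: at line 1 remove [hba,gtx] add [sbkbj,ofwu,ggb] -> 14 lines: nhj oshy sbkbj ofwu ggb hqyn zksh cbyyb eqy rboz ozgd vgn eypc srn
Hunk 3: at line 6 remove [zksh,cbyyb] add [jqr,lwtjr] -> 14 lines: nhj oshy sbkbj ofwu ggb hqyn jqr lwtjr eqy rboz ozgd vgn eypc srn
Hunk 4: at line 5 remove [hqyn,jqr] add [gdb] -> 13 lines: nhj oshy sbkbj ofwu ggb gdb lwtjr eqy rboz ozgd vgn eypc srn
Hunk 5: at line 1 remove [sbkbj,ofwu] add [hgb,epy,znkle] -> 14 lines: nhj oshy hgb epy znkle ggb gdb lwtjr eqy rboz ozgd vgn eypc srn

Answer: nhj
oshy
hgb
epy
znkle
ggb
gdb
lwtjr
eqy
rboz
ozgd
vgn
eypc
srn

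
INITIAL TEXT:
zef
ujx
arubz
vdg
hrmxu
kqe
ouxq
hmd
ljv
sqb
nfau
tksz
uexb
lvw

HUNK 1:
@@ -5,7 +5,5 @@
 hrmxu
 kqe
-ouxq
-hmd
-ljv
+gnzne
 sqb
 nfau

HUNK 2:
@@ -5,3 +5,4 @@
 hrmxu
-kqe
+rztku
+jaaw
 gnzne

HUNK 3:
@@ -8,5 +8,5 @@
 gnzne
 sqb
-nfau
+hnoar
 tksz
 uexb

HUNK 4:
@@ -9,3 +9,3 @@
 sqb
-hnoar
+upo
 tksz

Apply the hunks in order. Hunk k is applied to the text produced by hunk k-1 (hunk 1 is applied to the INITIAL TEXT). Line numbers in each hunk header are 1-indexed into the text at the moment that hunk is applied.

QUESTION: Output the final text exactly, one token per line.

Hunk 1: at line 5 remove [ouxq,hmd,ljv] add [gnzne] -> 12 lines: zef ujx arubz vdg hrmxu kqe gnzne sqb nfau tksz uexb lvw
Hunk 2: at line 5 remove [kqe] add [rztku,jaaw] -> 13 lines: zef ujx arubz vdg hrmxu rztku jaaw gnzne sqb nfau tksz uexb lvw
Hunk 3: at line 8 remove [nfau] add [hnoar] -> 13 lines: zef ujx arubz vdg hrmxu rztku jaaw gnzne sqb hnoar tksz uexb lvw
Hunk 4: at line 9 remove [hnoar] add [upo] -> 13 lines: zef ujx arubz vdg hrmxu rztku jaaw gnzne sqb upo tksz uexb lvw

Answer: zef
ujx
arubz
vdg
hrmxu
rztku
jaaw
gnzne
sqb
upo
tksz
uexb
lvw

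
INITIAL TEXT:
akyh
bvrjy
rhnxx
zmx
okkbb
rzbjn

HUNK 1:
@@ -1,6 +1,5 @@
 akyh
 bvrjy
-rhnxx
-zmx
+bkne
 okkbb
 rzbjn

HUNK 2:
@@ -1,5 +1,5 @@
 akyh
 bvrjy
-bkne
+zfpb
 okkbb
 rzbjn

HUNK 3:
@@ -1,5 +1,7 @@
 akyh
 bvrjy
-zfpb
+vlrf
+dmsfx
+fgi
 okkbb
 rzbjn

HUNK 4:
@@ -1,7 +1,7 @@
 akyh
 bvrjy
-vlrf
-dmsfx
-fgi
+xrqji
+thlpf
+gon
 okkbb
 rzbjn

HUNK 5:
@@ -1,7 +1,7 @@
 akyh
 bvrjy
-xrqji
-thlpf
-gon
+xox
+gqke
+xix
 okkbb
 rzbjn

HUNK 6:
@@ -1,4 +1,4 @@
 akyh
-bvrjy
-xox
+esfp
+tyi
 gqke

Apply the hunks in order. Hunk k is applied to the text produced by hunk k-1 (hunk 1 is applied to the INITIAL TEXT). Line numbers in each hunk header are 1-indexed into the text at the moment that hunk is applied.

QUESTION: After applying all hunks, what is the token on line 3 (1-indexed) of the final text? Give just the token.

Answer: tyi

Derivation:
Hunk 1: at line 1 remove [rhnxx,zmx] add [bkne] -> 5 lines: akyh bvrjy bkne okkbb rzbjn
Hunk 2: at line 1 remove [bkne] add [zfpb] -> 5 lines: akyh bvrjy zfpb okkbb rzbjn
Hunk 3: at line 1 remove [zfpb] add [vlrf,dmsfx,fgi] -> 7 lines: akyh bvrjy vlrf dmsfx fgi okkbb rzbjn
Hunk 4: at line 1 remove [vlrf,dmsfx,fgi] add [xrqji,thlpf,gon] -> 7 lines: akyh bvrjy xrqji thlpf gon okkbb rzbjn
Hunk 5: at line 1 remove [xrqji,thlpf,gon] add [xox,gqke,xix] -> 7 lines: akyh bvrjy xox gqke xix okkbb rzbjn
Hunk 6: at line 1 remove [bvrjy,xox] add [esfp,tyi] -> 7 lines: akyh esfp tyi gqke xix okkbb rzbjn
Final line 3: tyi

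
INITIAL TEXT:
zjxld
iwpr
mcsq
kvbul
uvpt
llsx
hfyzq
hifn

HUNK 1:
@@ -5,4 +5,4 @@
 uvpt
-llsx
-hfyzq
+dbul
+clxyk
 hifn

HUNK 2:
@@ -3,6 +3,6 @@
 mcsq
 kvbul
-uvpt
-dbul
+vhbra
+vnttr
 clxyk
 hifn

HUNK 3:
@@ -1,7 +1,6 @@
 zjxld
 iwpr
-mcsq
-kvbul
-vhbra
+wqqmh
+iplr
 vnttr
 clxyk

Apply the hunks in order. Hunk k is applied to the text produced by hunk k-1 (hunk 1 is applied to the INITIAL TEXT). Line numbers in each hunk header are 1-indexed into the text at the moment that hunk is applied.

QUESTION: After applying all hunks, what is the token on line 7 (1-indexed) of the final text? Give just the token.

Answer: hifn

Derivation:
Hunk 1: at line 5 remove [llsx,hfyzq] add [dbul,clxyk] -> 8 lines: zjxld iwpr mcsq kvbul uvpt dbul clxyk hifn
Hunk 2: at line 3 remove [uvpt,dbul] add [vhbra,vnttr] -> 8 lines: zjxld iwpr mcsq kvbul vhbra vnttr clxyk hifn
Hunk 3: at line 1 remove [mcsq,kvbul,vhbra] add [wqqmh,iplr] -> 7 lines: zjxld iwpr wqqmh iplr vnttr clxyk hifn
Final line 7: hifn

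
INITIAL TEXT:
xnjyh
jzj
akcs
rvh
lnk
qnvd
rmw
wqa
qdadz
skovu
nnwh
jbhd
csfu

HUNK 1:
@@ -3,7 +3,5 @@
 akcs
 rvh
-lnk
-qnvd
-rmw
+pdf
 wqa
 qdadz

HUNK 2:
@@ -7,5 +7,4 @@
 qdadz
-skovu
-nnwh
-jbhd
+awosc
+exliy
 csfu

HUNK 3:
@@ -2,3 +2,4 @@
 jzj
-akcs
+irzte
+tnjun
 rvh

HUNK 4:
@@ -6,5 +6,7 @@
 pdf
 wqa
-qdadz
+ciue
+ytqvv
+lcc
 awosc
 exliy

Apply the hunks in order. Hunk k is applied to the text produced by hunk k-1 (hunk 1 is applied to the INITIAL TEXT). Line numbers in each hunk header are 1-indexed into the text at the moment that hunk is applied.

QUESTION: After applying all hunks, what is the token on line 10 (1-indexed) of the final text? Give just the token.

Answer: lcc

Derivation:
Hunk 1: at line 3 remove [lnk,qnvd,rmw] add [pdf] -> 11 lines: xnjyh jzj akcs rvh pdf wqa qdadz skovu nnwh jbhd csfu
Hunk 2: at line 7 remove [skovu,nnwh,jbhd] add [awosc,exliy] -> 10 lines: xnjyh jzj akcs rvh pdf wqa qdadz awosc exliy csfu
Hunk 3: at line 2 remove [akcs] add [irzte,tnjun] -> 11 lines: xnjyh jzj irzte tnjun rvh pdf wqa qdadz awosc exliy csfu
Hunk 4: at line 6 remove [qdadz] add [ciue,ytqvv,lcc] -> 13 lines: xnjyh jzj irzte tnjun rvh pdf wqa ciue ytqvv lcc awosc exliy csfu
Final line 10: lcc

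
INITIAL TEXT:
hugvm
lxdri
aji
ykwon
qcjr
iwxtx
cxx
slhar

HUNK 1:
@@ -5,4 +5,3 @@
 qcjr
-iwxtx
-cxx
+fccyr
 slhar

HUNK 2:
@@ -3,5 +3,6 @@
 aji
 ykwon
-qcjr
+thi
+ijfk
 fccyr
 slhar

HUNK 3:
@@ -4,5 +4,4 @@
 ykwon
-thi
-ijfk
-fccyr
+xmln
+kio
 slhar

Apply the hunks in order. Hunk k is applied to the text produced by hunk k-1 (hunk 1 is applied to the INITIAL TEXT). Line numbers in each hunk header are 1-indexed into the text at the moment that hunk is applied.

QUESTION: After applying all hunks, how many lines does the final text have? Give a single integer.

Answer: 7

Derivation:
Hunk 1: at line 5 remove [iwxtx,cxx] add [fccyr] -> 7 lines: hugvm lxdri aji ykwon qcjr fccyr slhar
Hunk 2: at line 3 remove [qcjr] add [thi,ijfk] -> 8 lines: hugvm lxdri aji ykwon thi ijfk fccyr slhar
Hunk 3: at line 4 remove [thi,ijfk,fccyr] add [xmln,kio] -> 7 lines: hugvm lxdri aji ykwon xmln kio slhar
Final line count: 7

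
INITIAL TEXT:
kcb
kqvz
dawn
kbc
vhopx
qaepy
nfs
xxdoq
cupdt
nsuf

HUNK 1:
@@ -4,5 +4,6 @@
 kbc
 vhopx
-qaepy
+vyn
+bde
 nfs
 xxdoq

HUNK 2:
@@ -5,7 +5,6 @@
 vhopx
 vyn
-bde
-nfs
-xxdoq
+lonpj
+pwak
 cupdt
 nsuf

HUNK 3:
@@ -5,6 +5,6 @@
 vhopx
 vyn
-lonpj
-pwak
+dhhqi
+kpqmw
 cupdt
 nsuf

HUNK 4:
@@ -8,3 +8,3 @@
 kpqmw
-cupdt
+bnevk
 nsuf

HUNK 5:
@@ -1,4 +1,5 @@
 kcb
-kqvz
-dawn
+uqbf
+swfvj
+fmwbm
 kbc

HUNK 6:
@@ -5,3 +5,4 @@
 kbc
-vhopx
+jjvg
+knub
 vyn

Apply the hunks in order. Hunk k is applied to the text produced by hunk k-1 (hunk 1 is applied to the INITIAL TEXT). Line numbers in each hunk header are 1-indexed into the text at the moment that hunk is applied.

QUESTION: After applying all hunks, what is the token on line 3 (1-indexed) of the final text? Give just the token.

Answer: swfvj

Derivation:
Hunk 1: at line 4 remove [qaepy] add [vyn,bde] -> 11 lines: kcb kqvz dawn kbc vhopx vyn bde nfs xxdoq cupdt nsuf
Hunk 2: at line 5 remove [bde,nfs,xxdoq] add [lonpj,pwak] -> 10 lines: kcb kqvz dawn kbc vhopx vyn lonpj pwak cupdt nsuf
Hunk 3: at line 5 remove [lonpj,pwak] add [dhhqi,kpqmw] -> 10 lines: kcb kqvz dawn kbc vhopx vyn dhhqi kpqmw cupdt nsuf
Hunk 4: at line 8 remove [cupdt] add [bnevk] -> 10 lines: kcb kqvz dawn kbc vhopx vyn dhhqi kpqmw bnevk nsuf
Hunk 5: at line 1 remove [kqvz,dawn] add [uqbf,swfvj,fmwbm] -> 11 lines: kcb uqbf swfvj fmwbm kbc vhopx vyn dhhqi kpqmw bnevk nsuf
Hunk 6: at line 5 remove [vhopx] add [jjvg,knub] -> 12 lines: kcb uqbf swfvj fmwbm kbc jjvg knub vyn dhhqi kpqmw bnevk nsuf
Final line 3: swfvj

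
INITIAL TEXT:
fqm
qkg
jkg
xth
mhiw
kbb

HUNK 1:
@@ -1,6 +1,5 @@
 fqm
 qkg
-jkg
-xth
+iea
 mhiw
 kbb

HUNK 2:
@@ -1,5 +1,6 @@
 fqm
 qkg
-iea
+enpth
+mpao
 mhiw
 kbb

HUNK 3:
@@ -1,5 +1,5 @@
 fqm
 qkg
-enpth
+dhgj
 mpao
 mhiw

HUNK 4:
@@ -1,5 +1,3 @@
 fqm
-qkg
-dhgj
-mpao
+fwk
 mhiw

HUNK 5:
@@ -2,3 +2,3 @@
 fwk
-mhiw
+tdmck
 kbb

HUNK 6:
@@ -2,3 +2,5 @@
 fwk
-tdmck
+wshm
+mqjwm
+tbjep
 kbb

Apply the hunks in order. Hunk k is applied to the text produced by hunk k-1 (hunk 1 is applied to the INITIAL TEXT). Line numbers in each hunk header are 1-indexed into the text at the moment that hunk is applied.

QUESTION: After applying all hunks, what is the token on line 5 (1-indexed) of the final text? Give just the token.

Answer: tbjep

Derivation:
Hunk 1: at line 1 remove [jkg,xth] add [iea] -> 5 lines: fqm qkg iea mhiw kbb
Hunk 2: at line 1 remove [iea] add [enpth,mpao] -> 6 lines: fqm qkg enpth mpao mhiw kbb
Hunk 3: at line 1 remove [enpth] add [dhgj] -> 6 lines: fqm qkg dhgj mpao mhiw kbb
Hunk 4: at line 1 remove [qkg,dhgj,mpao] add [fwk] -> 4 lines: fqm fwk mhiw kbb
Hunk 5: at line 2 remove [mhiw] add [tdmck] -> 4 lines: fqm fwk tdmck kbb
Hunk 6: at line 2 remove [tdmck] add [wshm,mqjwm,tbjep] -> 6 lines: fqm fwk wshm mqjwm tbjep kbb
Final line 5: tbjep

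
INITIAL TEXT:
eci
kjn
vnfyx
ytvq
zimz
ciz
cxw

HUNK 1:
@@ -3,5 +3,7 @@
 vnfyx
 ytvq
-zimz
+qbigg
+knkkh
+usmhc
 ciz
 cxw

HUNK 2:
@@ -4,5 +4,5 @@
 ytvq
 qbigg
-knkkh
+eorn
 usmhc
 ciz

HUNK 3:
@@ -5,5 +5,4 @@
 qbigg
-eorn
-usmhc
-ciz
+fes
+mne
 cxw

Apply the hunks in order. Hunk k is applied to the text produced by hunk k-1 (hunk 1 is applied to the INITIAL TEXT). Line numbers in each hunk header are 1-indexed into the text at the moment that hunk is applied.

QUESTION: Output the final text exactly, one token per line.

Hunk 1: at line 3 remove [zimz] add [qbigg,knkkh,usmhc] -> 9 lines: eci kjn vnfyx ytvq qbigg knkkh usmhc ciz cxw
Hunk 2: at line 4 remove [knkkh] add [eorn] -> 9 lines: eci kjn vnfyx ytvq qbigg eorn usmhc ciz cxw
Hunk 3: at line 5 remove [eorn,usmhc,ciz] add [fes,mne] -> 8 lines: eci kjn vnfyx ytvq qbigg fes mne cxw

Answer: eci
kjn
vnfyx
ytvq
qbigg
fes
mne
cxw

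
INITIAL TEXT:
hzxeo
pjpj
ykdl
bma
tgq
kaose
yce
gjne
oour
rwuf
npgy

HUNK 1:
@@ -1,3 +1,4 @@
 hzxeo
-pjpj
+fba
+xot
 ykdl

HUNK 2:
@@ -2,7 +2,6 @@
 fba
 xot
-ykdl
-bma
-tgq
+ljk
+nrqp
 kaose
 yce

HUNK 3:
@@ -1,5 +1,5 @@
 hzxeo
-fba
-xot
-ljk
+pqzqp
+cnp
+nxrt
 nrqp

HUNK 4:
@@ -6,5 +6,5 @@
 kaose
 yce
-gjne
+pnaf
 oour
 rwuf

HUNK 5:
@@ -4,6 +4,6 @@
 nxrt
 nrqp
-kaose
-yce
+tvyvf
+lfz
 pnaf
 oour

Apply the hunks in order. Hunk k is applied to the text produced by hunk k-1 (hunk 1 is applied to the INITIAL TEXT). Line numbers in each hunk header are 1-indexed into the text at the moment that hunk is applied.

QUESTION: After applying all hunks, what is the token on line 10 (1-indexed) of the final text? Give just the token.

Answer: rwuf

Derivation:
Hunk 1: at line 1 remove [pjpj] add [fba,xot] -> 12 lines: hzxeo fba xot ykdl bma tgq kaose yce gjne oour rwuf npgy
Hunk 2: at line 2 remove [ykdl,bma,tgq] add [ljk,nrqp] -> 11 lines: hzxeo fba xot ljk nrqp kaose yce gjne oour rwuf npgy
Hunk 3: at line 1 remove [fba,xot,ljk] add [pqzqp,cnp,nxrt] -> 11 lines: hzxeo pqzqp cnp nxrt nrqp kaose yce gjne oour rwuf npgy
Hunk 4: at line 6 remove [gjne] add [pnaf] -> 11 lines: hzxeo pqzqp cnp nxrt nrqp kaose yce pnaf oour rwuf npgy
Hunk 5: at line 4 remove [kaose,yce] add [tvyvf,lfz] -> 11 lines: hzxeo pqzqp cnp nxrt nrqp tvyvf lfz pnaf oour rwuf npgy
Final line 10: rwuf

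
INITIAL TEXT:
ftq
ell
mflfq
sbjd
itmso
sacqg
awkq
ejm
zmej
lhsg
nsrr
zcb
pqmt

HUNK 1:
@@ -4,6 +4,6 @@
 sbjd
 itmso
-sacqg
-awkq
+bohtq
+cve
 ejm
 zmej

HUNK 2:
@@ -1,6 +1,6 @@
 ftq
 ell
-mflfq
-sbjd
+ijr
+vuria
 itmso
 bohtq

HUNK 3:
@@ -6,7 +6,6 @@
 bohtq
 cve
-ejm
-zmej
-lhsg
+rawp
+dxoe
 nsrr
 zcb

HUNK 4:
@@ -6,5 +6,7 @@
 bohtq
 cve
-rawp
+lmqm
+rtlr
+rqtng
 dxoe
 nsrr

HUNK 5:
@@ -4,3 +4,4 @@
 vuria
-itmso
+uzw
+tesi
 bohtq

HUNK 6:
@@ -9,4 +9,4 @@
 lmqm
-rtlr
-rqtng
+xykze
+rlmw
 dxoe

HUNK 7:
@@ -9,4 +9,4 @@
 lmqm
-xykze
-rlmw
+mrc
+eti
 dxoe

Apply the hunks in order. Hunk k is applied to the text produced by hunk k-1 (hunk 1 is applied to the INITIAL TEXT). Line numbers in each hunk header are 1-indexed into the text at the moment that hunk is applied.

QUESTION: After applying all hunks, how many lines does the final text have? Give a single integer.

Answer: 15

Derivation:
Hunk 1: at line 4 remove [sacqg,awkq] add [bohtq,cve] -> 13 lines: ftq ell mflfq sbjd itmso bohtq cve ejm zmej lhsg nsrr zcb pqmt
Hunk 2: at line 1 remove [mflfq,sbjd] add [ijr,vuria] -> 13 lines: ftq ell ijr vuria itmso bohtq cve ejm zmej lhsg nsrr zcb pqmt
Hunk 3: at line 6 remove [ejm,zmej,lhsg] add [rawp,dxoe] -> 12 lines: ftq ell ijr vuria itmso bohtq cve rawp dxoe nsrr zcb pqmt
Hunk 4: at line 6 remove [rawp] add [lmqm,rtlr,rqtng] -> 14 lines: ftq ell ijr vuria itmso bohtq cve lmqm rtlr rqtng dxoe nsrr zcb pqmt
Hunk 5: at line 4 remove [itmso] add [uzw,tesi] -> 15 lines: ftq ell ijr vuria uzw tesi bohtq cve lmqm rtlr rqtng dxoe nsrr zcb pqmt
Hunk 6: at line 9 remove [rtlr,rqtng] add [xykze,rlmw] -> 15 lines: ftq ell ijr vuria uzw tesi bohtq cve lmqm xykze rlmw dxoe nsrr zcb pqmt
Hunk 7: at line 9 remove [xykze,rlmw] add [mrc,eti] -> 15 lines: ftq ell ijr vuria uzw tesi bohtq cve lmqm mrc eti dxoe nsrr zcb pqmt
Final line count: 15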